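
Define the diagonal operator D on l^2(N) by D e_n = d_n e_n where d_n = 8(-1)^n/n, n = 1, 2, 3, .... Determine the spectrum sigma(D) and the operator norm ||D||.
sigma(D) = {8(-1)^n/n : n ≥ 1} ∪ {0}; ||D|| = 8

A bounded diagonal operator on l^2 with diagonal entries d_n has spectrum equal to the closure of {d_n : n ≥ 1}: every d_n is an eigenvalue (with eigenvector e_n), so {d_n} ⊂ sigma(D); the spectrum is closed, so its closure is too; and for lambda not in the closure, (D - lambda I) has bounded inverse (the diagonal entries 1/(d_n - lambda) are bounded). For our sequence d_n = 8(-1)^n/n, n = 1, 2, 3, ...:
  - {d_n} = {8(-1)^n/n : n ≥ 1}; the only limit point is 0
  - closure = {8(-1)^n/n : n ≥ 1} ∪ {0}
For the norm: a diagonal operator has ||D|| = sup_n |d_n|. Here |d_n| = 8/n is decreasing, so sup_n |d_n| = |d_1| = 8. So ||D|| = 8.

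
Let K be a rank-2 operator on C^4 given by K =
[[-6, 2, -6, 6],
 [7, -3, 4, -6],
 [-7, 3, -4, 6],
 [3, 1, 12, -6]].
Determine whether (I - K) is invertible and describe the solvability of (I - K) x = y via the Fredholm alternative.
(I - K) is singular (det(I - K) = 0, i.e. 1 ∈ sigma(K)). (I - K) x = y is solvable iff y ⊥ ker((I - K)^*) = span{(-1, 1, 2, 0)}, i.e. iff -y_1 + y_2 + 2y_3 = 0. When solvable, x is determined up to adding multiples of (10, -31, 31, 53) (ker(I - K) = span{(10, -31, 31, 53)}, dimension 1).

K has rank 2 and factors as K = U V^T = u1 v1^T + u2 v2^T with u1 = (-2, 2, -2, 2), v1 = (3, -1, 3, -3), u2 = (0, 1, -1, -3), v2 = (1, -1, -2, 0) (multiplying out reproduces the displayed K). The nonzero eigenvalues of U V^T coincide with those of the 2 x 2 matrix G = V^T U = [[v1·u1, v1·u2], [v2·u1, v2·u2]] = [[-20, 5], [0, 1]], and by the Sylvester determinant identity det(I_4 - U V^T) = det(I_2 - V^T U) = det([[21, -5], [0, 0]]) = (21)(0) - (-5)(0) = 0. (Direct check: I - K =
[[7, -2, 6, -6],
 [-7, 4, -4, 6],
 [7, -3, 5, -6],
 [-3, -1, -12, 7]]
has determinant 0.) So 1 is an eigenvalue of K and (I - K) is not invertible. The finite-dimensional Fredholm alternative says: either (I - K) is invertible, or ker(I - K) ≠ {0} and then range(I - K) = ker((I - K)^*)^⊥, with dim ker(I - K) = dim ker((I - K)^*). We are in the second case, so we compute both kernels via the 2 x 2 reduction. If (I - U V^T) x = 0 then x = U (V^T x) lies in the column space of U; writing x = U b gives U (I_2 - G) b = 0, and since u1, u2 are independent, (I_2 - G) b = 0. With I_2 - G = [[21, -5], [0, 0]] (singular, as its determinant is 0) a null vector is b = (-5, -21), so ker(I - K) = span{-5·u1 + (-21)·u2} = span{(10, -31, 31, 53)}. For the adjoint, (I - K)^* = I - K^T = I - V U^T, and the same argument gives ker((I - K)^*) = {V a : (I_2 - G)^T a = 0}; (I_2 - G)^T = [[21, 0], [-5, 0]] has null vector a = (0, -1), so ker((I - K)^*) = span{0·v1 + (-1)·v2} = span{(-1, 1, 2, 0)}. (Both kernels are 1-dimensional, matching rank(I - K) = 3.) Therefore (I - K) x = y is solvable iff <y, (-1, 1, 2, 0)> = 0, i.e. iff -y_1 + y_2 + 2y_3 = 0; when solvable the solution set is the line x_p + c·(10, -31, 31, 53), c ∈ C.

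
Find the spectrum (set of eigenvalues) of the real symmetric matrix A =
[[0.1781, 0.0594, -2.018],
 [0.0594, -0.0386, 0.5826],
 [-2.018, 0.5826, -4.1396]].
sigma(A) ≈ {-5, 0, 1}

A is real symmetric, so its spectrum consists of real eigenvalues. Expanding the characteristic polynomial of the displayed matrix gives
  det(λ I - A) = p(λ) = λ^3 + (4)λ^2 + (-5)λ + (0).
Solving p(λ) = 0 yields eigenvalues ≈ -5, 0, 1. (A is shown rounded to 4 decimals, so these recover the underlying integer eigenvalues to within that precision.)
Verification: the trace of A = -4 equals the sum of eigenvalues -4, and det(A) ≈ 0.0001 matches the eigenvalue product 0.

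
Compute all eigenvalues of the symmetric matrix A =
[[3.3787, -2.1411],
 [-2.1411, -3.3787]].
sigma(A) ≈ {-4, 4}

A is real symmetric, so its spectrum consists of real eigenvalues. Expanding the characteristic polynomial of the displayed matrix gives
  det(λ I - A) = p(λ) = λ^2 + (0)λ + (-16).
Solving p(λ) = 0 yields eigenvalues ≈ -4, 4. (A is shown rounded to 4 decimals, so these recover the underlying integer eigenvalues to within that precision.)
Verification: the trace of A = 0 equals the sum of eigenvalues 0, and det(A) ≈ -15.9999 matches the eigenvalue product -16.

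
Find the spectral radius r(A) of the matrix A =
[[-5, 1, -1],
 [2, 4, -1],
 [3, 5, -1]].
r(A) ≈ 4.8503

The eigenvalues of A are the roots of its characteristic polynomial. With M = A (coefficients from the trace, the sum of principal 2x2 minors, and det A):
  p(λ) = det(λ I - M) = λ^3 + 2λ^2 - 13λ + 4.
No integer candidate from the rational root theorem (±divisors of 4) is a root, so the roots are irrational. The cubic discriminant is Δ = 7032 > 0, so there are three distinct real roots. p(-5) = -6 and p(-4) = 24 have opposite signs, so a root lies in (-5, -4); Newton's method refines it to λ ≈ -4.8503. p(0) = 4 and p(1) = -6 have opposite signs, so a root lies in (0, 1); Newton's method refines it to λ ≈ 0.3268. p(2) = -6 and p(3) = 10 have opposite signs, so a root lies in (2, 3); Newton's method refines it to λ ≈ 2.5235. Check (Vieta): the three roots sum to -2, matching tr M = -2.
Thus the eigenvalues (to 4 decimals) are -4.8503 (modulus 4.8503); 0.3268 (modulus 0.3268); 2.5235 (modulus 2.5235). The spectral radius is the largest modulus: r(A) ≈ 4.8503. (Cross-check: r(A) ≤ ||A||_2 ≈ 7.6891; equality holds whenever A is normal, though it can also hold for some non-normal A.)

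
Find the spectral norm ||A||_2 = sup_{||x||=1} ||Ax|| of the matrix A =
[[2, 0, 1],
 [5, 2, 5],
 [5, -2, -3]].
||A||_2 ≈ 7.8009 (= sqrt(largest eigenvalue of A^T A))

||A||_2 = sigma_max(A) = sqrt(lambda_max(A^T A)). Form the symmetric matrix M = A^T A =
[[54, 0, 12],
 [0, 8, 16],
 [12, 16, 35]].
Its characteristic polynomial (trace, sum of principal 2x2 minors, determinant of M give the coefficients) is
  p(λ) = det(λ I - M) = λ^3 - 97λ^2 + 2202λ - 144.
No integer candidate from the rational root theorem (±divisors of 144) is a root, so the roots are irrational. The cubic discriminant is Δ = 2941507332 > 0, so there are three distinct real roots. p(0) = -144 and p(1) = 1962 have opposite signs, so a root lies in (0, 1); Newton's method refines it to λ ≈ 0.0656. p(36) = 72 and p(37) = -810 have opposite signs, so a root lies in (36, 37); Newton's method refines it to λ ≈ 36.0806. p(60) = -1224 and p(61) = 222 have opposite signs, so a root lies in (60, 61); Newton's method refines it to λ ≈ 60.8538. Check (Vieta): the three roots sum to 97, matching tr M = 97.
So the eigenvalues of A^T A are ≈ 0.0656, 36.0806, 60.8538 (all ≥ 0, as they must be for A^T A). The largest is λ_max ≈ 60.8538, hence ||A||_2 = sqrt(λ_max) ≈ 7.8009.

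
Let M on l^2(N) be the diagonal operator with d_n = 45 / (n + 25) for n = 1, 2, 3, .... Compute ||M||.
||M|| = 45/26 (attained at n = 1)

For M diagonal, ||M|| = sup_n |d_n| = sup_n 45/(n + 25). This is positive and strictly decreasing in n, so the supremum is attained at n = 1: d_1 = 45/(1 + 25) = 45/26. Hence ||M|| = 45/26.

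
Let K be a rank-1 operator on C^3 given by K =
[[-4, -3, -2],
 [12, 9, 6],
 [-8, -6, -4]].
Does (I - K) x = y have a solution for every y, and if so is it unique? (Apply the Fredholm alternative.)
(I - K) is singular (det(I - K) = 0, i.e. 1 ∈ sigma(K)). (I - K) x = y is solvable iff y ⊥ ker((I - K)^*) = span{(-4, -3, -2)}, i.e. iff -4y_1 - 3y_2 - 2y_3 = 0. When solvable, the solutions are x = y + c·(1, -3, 2), c arbitrary (ker(I - K) = span{(1, -3, 2)}, dimension 1).

K has rank 1, so it is an outer product K = u v^T: every row of K is a multiple of one row vector. Reading off the entries, u = (1, -3, 2) and v = (-4, -3, -2) (row i of K equals u_i·v^T). A rank-one matrix u v^T satisfies K u = u (v·u) and kills the (2)-dimensional subspace v^⊥, so its characteristic polynomial is lambda^2 (lambda - v·u) with v·u = tr K = 1. Hence the eigenvalues of I - K are 1 (multiplicity 2) and 1 - (1) = 0, so det(I - K) = 0. (Direct check: I - K =
[[5, 3, 2],
 [-12, -8, -6],
 [8, 6, 5]]
has determinant 0.) So 1 is an eigenvalue of K and (I - K) is not invertible. The finite-dimensional Fredholm alternative says: either (I - K) is invertible, or ker(I - K) ≠ {0} and then range(I - K) = ker((I - K)^*)^⊥, with dim ker(I - K) = dim ker((I - K)^*). We are in the second case, so we need both kernels. Kernel of I - K: (I - K) u = u - u (v·u) = u - u = 0, so ker(I - K) = span{u} = span{(1, -3, 2)} (it is exactly 1-dimensional because rank(I - K) = 2). Kernel of the adjoint: K is real, so (I - K)^* = I - K^T = I - v u^T, and (I - v u^T) v = v - v (u·v) = 0; hence ker((I - K)^*) = span{v} = span{(-4, -3, -2)}. Therefore (I - K) x = y is solvable iff <y, v> = 0, i.e. iff -4y_1 - 3y_2 - 2y_3 = 0. When this holds, K y = u (v·y) = 0, so (I - K) y = y and x = y is a particular solution; the full solution set is the line x = y + c·u = y + c·(1, -3, 2), c ∈ C.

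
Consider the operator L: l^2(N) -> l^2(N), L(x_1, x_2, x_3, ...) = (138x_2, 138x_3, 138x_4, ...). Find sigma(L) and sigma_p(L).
sigma(L) = closed disk {z in C : |z| ≤ 138}; sigma_p(L) = open disk {z in C : |z| < 138}

Note L = 138·V where V is the unit left shift (V x)_k = x_{k+1}; so sigma(L) = 138·sigma(V) and ||L|| = 138||V||. ||L x||^2 = 19044sum_{k≥2} |x_k|^2 ≤ 19044||x||^2, with equality on {x : x_1 = 0}, so ||L|| = 138. For any lambda with |lambda| < 138, set r = lambda/138 (|r| < 1); the vector x = (1, r, r^2, ...) is in l^2 and satisfies L x = 138(r, r^2, ...) = lambda x, so lambda is an eigenvalue. On the boundary |lambda| = 138 the geometric series diverges, so no l^2 eigenvector exists, but these lambda lie in the approximate point spectrum. Hence sigma(L) is the closed disk of radius 138 and sigma_p(L) is the open disk.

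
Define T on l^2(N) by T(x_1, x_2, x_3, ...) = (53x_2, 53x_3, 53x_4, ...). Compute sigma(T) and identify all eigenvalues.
sigma(T) = closed disk {z in C : |z| ≤ 53}; sigma_p(T) = open disk {z in C : |z| < 53}

Note T = 53·V where V is the unit left shift (V x)_k = x_{k+1}; so sigma(T) = 53·sigma(V) and ||T|| = 53||V||. ||T x||^2 = 2809sum_{k≥2} |x_k|^2 ≤ 2809||x||^2, with equality on {x : x_1 = 0}, so ||T|| = 53. For any lambda with |lambda| < 53, set r = lambda/53 (|r| < 1); the vector x = (1, r, r^2, ...) is in l^2 and satisfies T x = 53(r, r^2, ...) = lambda x, so lambda is an eigenvalue. On the boundary |lambda| = 53 the geometric series diverges, so no l^2 eigenvector exists, but these lambda lie in the approximate point spectrum. Hence sigma(T) is the closed disk of radius 53 and sigma_p(T) is the open disk.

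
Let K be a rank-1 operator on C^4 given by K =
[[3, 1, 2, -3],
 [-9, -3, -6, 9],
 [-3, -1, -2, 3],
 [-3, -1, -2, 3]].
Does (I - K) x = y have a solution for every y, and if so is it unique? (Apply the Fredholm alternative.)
(I - K) is singular (det(I - K) = 0, i.e. 1 ∈ sigma(K)). (I - K) x = y is solvable iff y ⊥ ker((I - K)^*) = span{(-3, -1, -2, 3)}, i.e. iff -3y_1 - y_2 - 2y_3 + 3y_4 = 0. When solvable, the solutions are x = y + c·(-1, 3, 1, 1), c arbitrary (ker(I - K) = span{(-1, 3, 1, 1)}, dimension 1).

K has rank 1, so it is an outer product K = u v^T: every row of K is a multiple of one row vector. Reading off the entries, u = (-1, 3, 1, 1) and v = (-3, -1, -2, 3) (row i of K equals u_i·v^T). A rank-one matrix u v^T satisfies K u = u (v·u) and kills the (3)-dimensional subspace v^⊥, so its characteristic polynomial is lambda^3 (lambda - v·u) with v·u = tr K = 1. Hence the eigenvalues of I - K are 1 (multiplicity 3) and 1 - (1) = 0, so det(I - K) = 0. (Direct check: I - K =
[[-2, -1, -2, 3],
 [9, 4, 6, -9],
 [3, 1, 3, -3],
 [3, 1, 2, -2]]
has determinant 0.) So 1 is an eigenvalue of K and (I - K) is not invertible. The finite-dimensional Fredholm alternative says: either (I - K) is invertible, or ker(I - K) ≠ {0} and then range(I - K) = ker((I - K)^*)^⊥, with dim ker(I - K) = dim ker((I - K)^*). We are in the second case, so we need both kernels. Kernel of I - K: (I - K) u = u - u (v·u) = u - u = 0, so ker(I - K) = span{u} = span{(-1, 3, 1, 1)} (it is exactly 1-dimensional because rank(I - K) = 3). Kernel of the adjoint: K is real, so (I - K)^* = I - K^T = I - v u^T, and (I - v u^T) v = v - v (u·v) = 0; hence ker((I - K)^*) = span{v} = span{(-3, -1, -2, 3)}. Therefore (I - K) x = y is solvable iff <y, v> = 0, i.e. iff -3y_1 - y_2 - 2y_3 + 3y_4 = 0. When this holds, K y = u (v·y) = 0, so (I - K) y = y and x = y is a particular solution; the full solution set is the line x = y + c·u = y + c·(-1, 3, 1, 1), c ∈ C.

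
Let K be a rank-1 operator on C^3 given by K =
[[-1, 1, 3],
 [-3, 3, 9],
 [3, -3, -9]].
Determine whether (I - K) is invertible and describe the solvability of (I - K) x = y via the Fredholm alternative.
(I - K) is invertible (det(I - K) = 8 ≠ 0), so for every y in C^3 the equation (I - K) x = y has a unique solution.

K has rank 1, so it is an outer product K = u v^T: every row of K is a multiple of one row vector. Reading off the entries, u = (1, 3, -3) and v = (-1, 1, 3) (row i of K equals u_i·v^T). A rank-one matrix u v^T satisfies K u = u (v·u) and kills the (2)-dimensional subspace v^⊥, so its characteristic polynomial is lambda^2 (lambda - v·u) with v·u = tr K = -7. Hence the eigenvalues of I - K are 1 (multiplicity 2) and 1 - (-7) = 8, so det(I - K) = 8. (Direct check: I - K =
[[2, -1, -3],
 [3, -2, -9],
 [-3, 3, 10]]
has determinant 8.) The finite-dimensional Fredholm alternative says: either (I - K) is invertible, or ker(I - K) ≠ {0} and then range(I - K) = ker((I - K)^*)^⊥, with dim ker(I - K) = dim ker((I - K)^*). Since det(I - K) ≠ 0, 1 is not an eigenvalue of K and ker(I - K) = {0}, so we are in the first case: for every y there is a unique x = (I - K)^(-1) y. Explicitly, by the Sherman–Morrison formula, (I - u v^T)^(-1) = I + u v^T/(1 - v·u), i.e. (I - K)^(-1) = I + K/(8).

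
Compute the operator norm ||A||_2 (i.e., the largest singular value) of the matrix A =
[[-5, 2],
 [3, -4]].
||A||_2 = sqrt((54 + sqrt(2132))/2) ≈ 7.0772 (= sqrt(largest eigenvalue of A^T A))

||A||_2 = sigma_max(A) = sqrt(lambda_max(A^T A)). Form the symmetric matrix M = A^T A =
[[34, -22],
 [-22, 20]].
Its characteristic polynomial (trace, determinant of M give the coefficients) is
  p(λ) = det(λ I - M) = λ^2 - 54λ + 196.
For λ^2 - 54λ + 196 the discriminant is 2132. It is nonnegative but not a perfect square, so the roots are real and irrational: λ = (54 ± sqrt(2132))/2 ≈ 50.0868, 3.9132.
So the eigenvalues of A^T A are ≈ 3.9132, 50.0868 (all ≥ 0, as they must be for A^T A). The largest is λ_max = (54 + sqrt(2132))/2 ≈ 50.0868, hence ||A||_2 = sqrt(λ_max) = sqrt((54 + sqrt(2132))/2) ≈ 7.0772.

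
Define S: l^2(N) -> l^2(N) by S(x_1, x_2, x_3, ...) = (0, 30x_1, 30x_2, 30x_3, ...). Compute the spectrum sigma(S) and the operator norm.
sigma(S) = closed disk {z in C : |z| ≤ 30}; ||S|| = 30

Note S = 30·U where U is the unit right shift (U x)_k = x_{k-1} (with x_0 := 0); so ||S|| = 30||U|| and sigma(S) = 30·sigma(U). ||S x||^2 = sum_{k≥1} |30x_k|^2 = 900||x||^2, so ||S|| = 30 and sigma(S) ⊂ {|z| ≤ 30}. For any |lambda| < 30, the equation (S - lambda I) x = 0 forces x_1 = 0, then 30x_k = lambda x_{k+1} ⇒ x = 0, so S has no eigenvalues. But (S - lambda I) is not surjective for |lambda| < 30: solving (S - lambda I) x = e_1 would require x_n proportional to (lambda/30)^(-n), which is not in l^2. So every |lambda| < 30 lies in the residual spectrum. The boundary |lambda| = 30 is in the approximate point spectrum (the spectrum is closed). Hence sigma(S) is the closed disk of radius 30.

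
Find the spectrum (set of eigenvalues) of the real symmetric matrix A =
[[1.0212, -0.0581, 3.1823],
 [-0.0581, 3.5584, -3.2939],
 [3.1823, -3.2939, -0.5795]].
sigma(A) ≈ {-4, 2, 6}

A is real symmetric, so its spectrum consists of real eigenvalues. Expanding the characteristic polynomial of the displayed matrix gives
  det(λ I - A) = p(λ) = λ^3 + (-4)λ^2 + (-20)λ + (48.0017).
Solving p(λ) = 0 yields eigenvalues ≈ -4, 2, 6. (A is shown rounded to 4 decimals, so these recover the underlying integer eigenvalues to within that precision.)
Verification: the trace of A = 4 equals the sum of eigenvalues 4, and det(A) ≈ -48.0017 matches the eigenvalue product -48.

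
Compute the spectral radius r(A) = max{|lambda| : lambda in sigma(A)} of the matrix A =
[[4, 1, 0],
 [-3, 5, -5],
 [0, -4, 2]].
r(A) ≈ 7.6985

The eigenvalues of A are the roots of its characteristic polynomial. With M = A (coefficients from the trace, the sum of principal 2x2 minors, and det A):
  p(λ) = det(λ I - M) = λ^3 - 11λ^2 + 21λ + 34.
No integer candidate from the rational root theorem (±divisors of 34) is a root, so the roots are irrational. The cubic discriminant is Δ = 24749 > 0, so there are three distinct real roots. p(-2) = -60 and p(-1) = 1 have opposite signs, so a root lies in (-2, -1); Newton's method refines it to λ ≈ -1.0216. p(4) = 6 and p(5) = -11 have opposite signs, so a root lies in (4, 5); Newton's method refines it to λ ≈ 4.3231. p(7) = -15 and p(8) = 10 have opposite signs, so a root lies in (7, 8); Newton's method refines it to λ ≈ 7.6985. Check (Vieta): the three roots sum to 11, matching tr M = 11.
Thus the eigenvalues (to 4 decimals) are -1.0216 (modulus 1.0216); 4.3231 (modulus 4.3231); 7.6985 (modulus 7.6985). The spectral radius is the largest modulus: r(A) ≈ 7.6985. (Cross-check: r(A) ≤ ||A||_2 ≈ 8.6943; equality holds whenever A is normal, though it can also hold for some non-normal A.)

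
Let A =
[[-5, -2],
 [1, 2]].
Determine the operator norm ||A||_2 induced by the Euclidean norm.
||A||_2 = sqrt(32) ≈ 5.6569 (= sqrt(largest eigenvalue of A^T A))

||A||_2 = sigma_max(A) = sqrt(lambda_max(A^T A)). Form the symmetric matrix M = A^T A =
[[26, 12],
 [12, 8]].
Its characteristic polynomial (trace, determinant of M give the coefficients) is
  p(λ) = det(λ I - M) = λ^2 - 34λ + 64.
For λ^2 - 34λ + 64 the discriminant is 900. It is a perfect square (30^2), so the roots are rational: λ = (34 ± 30)/2 = 32, 2.
So the eigenvalues of A^T A are ≈ 2, 32 (all ≥ 0, as they must be for A^T A). The largest is λ_max = 32, hence ||A||_2 = sqrt(λ_max) = sqrt(32) ≈ 5.6569.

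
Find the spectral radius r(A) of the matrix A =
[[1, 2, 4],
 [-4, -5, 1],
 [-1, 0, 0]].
r(A) ≈ 3.7112

The eigenvalues of A are the roots of its characteristic polynomial. With M = A (coefficients from the trace, the sum of principal 2x2 minors, and det A):
  p(λ) = det(λ I - M) = λ^3 + 4λ^2 + 7λ + 22.
No integer candidate from the rational root theorem (±divisors of 22) is a root, so the roots are irrational. The cubic discriminant is Δ = -8200 < 0, so there is one real root and a complex-conjugate pair. p(-4) = -6 and p(-3) = 10 have opposite signs, so a root lies in (-4, -3); Newton's method refines it to λ ≈ -3.7112. Dividing out (λ - (-3.7112)) leaves approximately λ^2 + 0.2888λ + 5.9281. For λ^2 + 0.2888λ + 5.9281 the discriminant is -23.6288. It is negative, so the remaining roots are the complex-conjugate pair λ ≈ -0.1444 ± 2.4305i. Their product equals the constant term, so |λ|^2 ≈ 5.9281 and |λ| ≈ 2.4348.
Thus the eigenvalues (to 4 decimals) are -3.7112 (modulus 3.7112); -0.1444 ± 2.4305i (modulus 2.4348). The spectral radius is the largest modulus: r(A) ≈ 3.7112. (Cross-check: r(A) ≤ ||A||_2 ≈ 6.8094; equality holds whenever A is normal, though it can also hold for some non-normal A.)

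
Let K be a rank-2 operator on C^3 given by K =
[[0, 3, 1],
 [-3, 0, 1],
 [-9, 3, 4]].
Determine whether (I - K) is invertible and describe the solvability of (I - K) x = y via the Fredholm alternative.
(I - K) is invertible (det(I - K) = 12 ≠ 0), so for every y in C^3 the equation (I - K) x = y has a unique solution.

K has rank 2 and factors as K = U V^T = u1 v1^T + u2 v2^T with u1 = (1, 0, 1), v1 = (0, 3, 1), u2 = (0, 1, 3), v2 = (-3, 0, 1) (multiplying out reproduces the displayed K). The nonzero eigenvalues of U V^T coincide with those of the 2 x 2 matrix G = V^T U = [[v1·u1, v1·u2], [v2·u1, v2·u2]] = [[1, 6], [-2, 3]], and by the Sylvester determinant identity det(I_3 - U V^T) = det(I_2 - V^T U) = det([[0, -6], [2, -2]]) = (0)(-2) - (-6)(2) = 12. (Direct check: I - K =
[[1, -3, -1],
 [3, 1, -1],
 [9, -3, -3]]
has determinant 12.) The finite-dimensional Fredholm alternative says: either (I - K) is invertible, or ker(I - K) ≠ {0} and then range(I - K) = ker((I - K)^*)^⊥, with dim ker(I - K) = dim ker((I - K)^*). Since det(I - K) ≠ 0, 1 is not an eigenvalue of K and ker(I - K) = {0}, so we are in the first case: for every y there is a unique x = (I - K)^(-1) y. (Explicitly, by the Woodbury identity, (I - U V^T)^(-1) = I + U (I_2 - G)^(-1) V^T.)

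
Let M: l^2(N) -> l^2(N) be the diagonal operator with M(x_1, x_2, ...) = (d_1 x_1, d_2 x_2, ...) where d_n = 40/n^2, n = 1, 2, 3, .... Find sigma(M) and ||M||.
sigma(M) = {40/n^2 : n ≥ 1} ∪ {0}; ||M|| = 40

A bounded diagonal operator on l^2 with diagonal entries d_n has spectrum equal to the closure of {d_n : n ≥ 1}: every d_n is an eigenvalue (with eigenvector e_n), so {d_n} ⊂ sigma(M); the spectrum is closed, so its closure is too; and for lambda not in the closure, (M - lambda I) has bounded inverse (the diagonal entries 1/(d_n - lambda) are bounded). For our sequence d_n = 40/n^2, n = 1, 2, 3, ...:
  - {d_n} = {40/n^2 : n ≥ 1}; the only limit point is 0
  - closure = {40/n^2 : n ≥ 1} ∪ {0}
For the norm: a diagonal operator has ||M|| = sup_n |d_n|. Here d_n = 40/n^2 is positive and decreasing, so sup_n |d_n| = d_1 = 40. So ||M|| = 40.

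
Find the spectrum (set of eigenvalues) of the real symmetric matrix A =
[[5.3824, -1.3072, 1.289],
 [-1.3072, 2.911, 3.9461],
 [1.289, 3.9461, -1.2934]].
sigma(A) ≈ {-4, 5, 6}

A is real symmetric, so its spectrum consists of real eigenvalues. Expanding the characteristic polynomial of the displayed matrix gives
  det(λ I - A) = p(λ) = λ^3 + (-7)λ^2 + (-14)λ + (120.0031).
Solving p(λ) = 0 yields eigenvalues ≈ -4, 5, 6. (A is shown rounded to 4 decimals, so these recover the underlying integer eigenvalues to within that precision.)
Verification: the trace of A = 7 equals the sum of eigenvalues 7, and det(A) ≈ -120.0031 matches the eigenvalue product -120.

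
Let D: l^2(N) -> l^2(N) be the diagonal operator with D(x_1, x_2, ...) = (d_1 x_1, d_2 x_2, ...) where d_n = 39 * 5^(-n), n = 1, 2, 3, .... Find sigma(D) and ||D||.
sigma(D) = {39 * 5^(-n) : n ≥ 1} ∪ {0}; ||D|| = 39/5

A bounded diagonal operator on l^2 with diagonal entries d_n has spectrum equal to the closure of {d_n : n ≥ 1}: every d_n is an eigenvalue (with eigenvector e_n), so {d_n} ⊂ sigma(D); the spectrum is closed, so its closure is too; and for lambda not in the closure, (D - lambda I) has bounded inverse (the diagonal entries 1/(d_n - lambda) are bounded). For our sequence d_n = 39 * 5^(-n), n = 1, 2, 3, ...:
  - {d_n} = {39 * 5^(-n) : n ≥ 1}; the only limit point is 0
  - closure = {39 * 5^(-n) : n ≥ 1} ∪ {0}
For the norm: a diagonal operator has ||D|| = sup_n |d_n|. Here d_n = 39 * 5^(-n) is positive and decreasing, so sup_n |d_n| = d_1 = 39/5. So ||D|| = 39/5.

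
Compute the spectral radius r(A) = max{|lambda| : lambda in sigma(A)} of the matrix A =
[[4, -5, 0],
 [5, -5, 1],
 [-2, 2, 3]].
r(A) ≈ 3.4381

The eigenvalues of A are the roots of its characteristic polynomial. With M = A (coefficients from the trace, the sum of principal 2x2 minors, and det A):
  p(λ) = det(λ I - M) = λ^3 - 2λ^2 - 17.
No integer candidate from the rational root theorem (±divisors of 17) is a root, so the roots are irrational. The cubic discriminant is Δ = -8347 < 0, so there is one real root and a complex-conjugate pair. p(3) = -8 and p(4) = 15 have opposite signs, so a root lies in (3, 4); Newton's method refines it to λ ≈ 3.4381. Dividing out (λ - (3.4381)) leaves approximately λ^2 + 1.4381λ + 4.9445. For λ^2 + 1.4381λ + 4.9445 the discriminant is -17.7099. It is negative, so the remaining roots are the complex-conjugate pair λ ≈ -0.7191 ± 2.1042i. Their product equals the constant term, so |λ|^2 ≈ 4.9445 and |λ| ≈ 2.2236.
Thus the eigenvalues (to 4 decimals) are 3.4381 (modulus 3.4381); -0.7191 ± 2.1042i (modulus 2.2236). The spectral radius is the largest modulus: r(A) ≈ 3.4381. (Cross-check: r(A) ≤ ||A||_2 ≈ 9.9362; equality holds whenever A is normal, though it can also hold for some non-normal A.)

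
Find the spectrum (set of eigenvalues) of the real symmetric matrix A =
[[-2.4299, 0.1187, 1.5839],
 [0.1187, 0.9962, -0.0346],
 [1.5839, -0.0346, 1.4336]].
sigma(A) ≈ {-3, 1, 2}

A is real symmetric, so its spectrum consists of real eigenvalues. Expanding the characteristic polynomial of the displayed matrix gives
  det(λ I - A) = p(λ) = λ^3 + (0)λ^2 + (-7)λ + (6).
Solving p(λ) = 0 yields eigenvalues ≈ -3, 1, 2. (A is shown rounded to 4 decimals, so these recover the underlying integer eigenvalues to within that precision.)
Verification: the trace of A = 0 equals the sum of eigenvalues 0, and det(A) ≈ -5.9998 matches the eigenvalue product -6.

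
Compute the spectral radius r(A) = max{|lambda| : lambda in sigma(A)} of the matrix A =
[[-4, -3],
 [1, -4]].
r(A) = sqrt(19) ≈ 4.3589

The eigenvalues of A are the roots of its characteristic polynomial. With M = A (coefficients from the trace and determinant):
  p(λ) = det(λ I - M) = λ^2 + 8λ + 19.
For λ^2 + 8λ + 19 the discriminant is -12. It is negative, so the roots are the complex-conjugate pair λ = -4 ± (sqrt(12)/2) i ≈ -4 ± 1.7321i. For a conjugate pair the product of the roots equals the constant term, so |λ|^2 = 19 and |λ| = sqrt(19) ≈ 4.3589.
Thus the eigenvalues (to 4 decimals) are -4 ± 1.7321i (modulus 4.3589). The spectral radius is the largest modulus: r(A) = sqrt(19) ≈ 4.3589. (Cross-check: r(A) ≤ ||A||_2 ≈ 5.4721; equality holds whenever A is normal, though it can also hold for some non-normal A.)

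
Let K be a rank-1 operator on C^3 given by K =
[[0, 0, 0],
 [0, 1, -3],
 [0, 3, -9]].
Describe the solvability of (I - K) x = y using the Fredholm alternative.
(I - K) is invertible (det(I - K) = 9 ≠ 0), so for every y in C^3 the equation (I - K) x = y has a unique solution.

K has rank 1, so it is an outer product K = u v^T: every row of K is a multiple of one row vector. Reading off the entries, u = (0, -1, -3) and v = (0, -1, 3) (row i of K equals u_i·v^T). A rank-one matrix u v^T satisfies K u = u (v·u) and kills the (2)-dimensional subspace v^⊥, so its characteristic polynomial is lambda^2 (lambda - v·u) with v·u = tr K = -8. Hence the eigenvalues of I - K are 1 (multiplicity 2) and 1 - (-8) = 9, so det(I - K) = 9. (Direct check: I - K =
[[1, 0, 0],
 [0, 0, 3],
 [0, -3, 10]]
has determinant 9.) The finite-dimensional Fredholm alternative says: either (I - K) is invertible, or ker(I - K) ≠ {0} and then range(I - K) = ker((I - K)^*)^⊥, with dim ker(I - K) = dim ker((I - K)^*). Since det(I - K) ≠ 0, 1 is not an eigenvalue of K and ker(I - K) = {0}, so we are in the first case: for every y there is a unique x = (I - K)^(-1) y. Explicitly, by the Sherman–Morrison formula, (I - u v^T)^(-1) = I + u v^T/(1 - v·u), i.e. (I - K)^(-1) = I + K/(9).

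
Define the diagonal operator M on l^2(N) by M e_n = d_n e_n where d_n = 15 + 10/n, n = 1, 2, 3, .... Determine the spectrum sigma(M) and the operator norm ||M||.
sigma(M) = {15 + 10/n : n ≥ 1} ∪ {15}; ||M|| = 25

A bounded diagonal operator on l^2 with diagonal entries d_n has spectrum equal to the closure of {d_n : n ≥ 1}: every d_n is an eigenvalue (with eigenvector e_n), so {d_n} ⊂ sigma(M); the spectrum is closed, so its closure is too; and for lambda not in the closure, (M - lambda I) has bounded inverse (the diagonal entries 1/(d_n - lambda) are bounded). For our sequence d_n = 15 + 10/n, n = 1, 2, 3, ...:
  - {d_n} = {15 + 10/n : n ≥ 1}; the only limit point is 15
  - closure = {15 + 10/n : n ≥ 1} ∪ {15}
For the norm: a diagonal operator has ||M|| = sup_n |d_n|. Here d_n = 15 + 10/n is positive and decreasing, so sup_n |d_n| = d_1 = 15 + 10 = 25. So ||M|| = 25.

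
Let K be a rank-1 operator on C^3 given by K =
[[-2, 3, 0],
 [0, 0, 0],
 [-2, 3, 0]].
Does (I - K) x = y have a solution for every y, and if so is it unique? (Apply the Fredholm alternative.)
(I - K) is invertible (det(I - K) = 3 ≠ 0), so for every y in C^3 the equation (I - K) x = y has a unique solution.

K has rank 1, so it is an outer product K = u v^T: every row of K is a multiple of one row vector. Reading off the entries, u = (1, 0, 1) and v = (-2, 3, 0) (row i of K equals u_i·v^T). A rank-one matrix u v^T satisfies K u = u (v·u) and kills the (2)-dimensional subspace v^⊥, so its characteristic polynomial is lambda^2 (lambda - v·u) with v·u = tr K = -2. Hence the eigenvalues of I - K are 1 (multiplicity 2) and 1 - (-2) = 3, so det(I - K) = 3. (Direct check: I - K =
[[3, -3, 0],
 [0, 1, 0],
 [2, -3, 1]]
has determinant 3.) The finite-dimensional Fredholm alternative says: either (I - K) is invertible, or ker(I - K) ≠ {0} and then range(I - K) = ker((I - K)^*)^⊥, with dim ker(I - K) = dim ker((I - K)^*). Since det(I - K) ≠ 0, 1 is not an eigenvalue of K and ker(I - K) = {0}, so we are in the first case: for every y there is a unique x = (I - K)^(-1) y. Explicitly, by the Sherman–Morrison formula, (I - u v^T)^(-1) = I + u v^T/(1 - v·u), i.e. (I - K)^(-1) = I + K/(3).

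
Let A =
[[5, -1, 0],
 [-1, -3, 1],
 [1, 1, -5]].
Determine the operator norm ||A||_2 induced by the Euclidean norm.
||A||_2 ≈ 5.801 (= sqrt(largest eigenvalue of A^T A))

||A||_2 = sigma_max(A) = sqrt(lambda_max(A^T A)). Form the symmetric matrix M = A^T A =
[[27, -1, -6],
 [-1, 11, -8],
 [-6, -8, 26]].
Its characteristic polynomial (trace, sum of principal 2x2 minors, determinant of M give the coefficients) is
  p(λ) = det(λ I - M) = λ^3 - 64λ^2 + 1184λ - 5476.
No integer candidate from the rational root theorem (±divisors of 5476) is a root, so the roots are irrational. The cubic discriminant is Δ = 20261200 > 0, so there are three distinct real roots. p(6) = -460 and p(7) = 19 have opposite signs, so a root lies in (6, 7); Newton's method refines it to λ ≈ 6.9565. p(23) = 67 and p(24) = -100 have opposite signs, so a root lies in (23, 24); Newton's method refines it to λ ≈ 23.3921. p(33) = -163 and p(34) = 100 have opposite signs, so a root lies in (33, 34); Newton's method refines it to λ ≈ 33.6514. Check (Vieta): the three roots sum to 64, matching tr M = 64.
So the eigenvalues of A^T A are ≈ 6.9565, 23.3921, 33.6514 (all ≥ 0, as they must be for A^T A). The largest is λ_max ≈ 33.6514, hence ||A||_2 = sqrt(λ_max) ≈ 5.801.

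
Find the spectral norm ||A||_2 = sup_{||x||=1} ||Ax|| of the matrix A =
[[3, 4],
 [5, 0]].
||A||_2 = sqrt(40) ≈ 6.3246 (= sqrt(largest eigenvalue of A^T A))

||A||_2 = sigma_max(A) = sqrt(lambda_max(A^T A)). Form the symmetric matrix M = A^T A =
[[34, 12],
 [12, 16]].
Its characteristic polynomial (trace, determinant of M give the coefficients) is
  p(λ) = det(λ I - M) = λ^2 - 50λ + 400.
For λ^2 - 50λ + 400 the discriminant is 900. It is a perfect square (30^2), so the roots are rational: λ = (50 ± 30)/2 = 40, 10.
So the eigenvalues of A^T A are ≈ 10, 40 (all ≥ 0, as they must be for A^T A). The largest is λ_max = 40, hence ||A||_2 = sqrt(λ_max) = sqrt(40) ≈ 6.3246.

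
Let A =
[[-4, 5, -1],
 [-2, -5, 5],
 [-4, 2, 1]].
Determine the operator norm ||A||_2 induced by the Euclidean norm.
||A||_2 ≈ 8.6327 (= sqrt(largest eigenvalue of A^T A))

||A||_2 = sigma_max(A) = sqrt(lambda_max(A^T A)). Form the symmetric matrix M = A^T A =
[[36, -18, -10],
 [-18, 54, -28],
 [-10, -28, 27]].
Its characteristic polynomial (trace, sum of principal 2x2 minors, determinant of M give the coefficients) is
  p(λ) = det(λ I - M) = λ^3 - 117λ^2 + 3166λ - 36.
No integer candidate from the rational root theorem (±divisors of 36) is a root, so the roots are irrational. The cubic discriminant is Δ = 10283511092 > 0, so there are three distinct real roots. p(0) = -36 and p(1) = 3014 have opposite signs, so a root lies in (0, 1); Newton's method refines it to λ ≈ 0.0114. p(42) = 636 and p(43) = -724 have opposite signs, so a root lies in (42, 43); Newton's method refines it to λ ≈ 42.4657. p(74) = -1220 and p(75) = 1164 have opposite signs, so a root lies in (74, 75); Newton's method refines it to λ ≈ 74.5229. Check (Vieta): the three roots sum to 117, matching tr M = 117.
So the eigenvalues of A^T A are ≈ 0.0114, 42.4657, 74.5229 (all ≥ 0, as they must be for A^T A). The largest is λ_max ≈ 74.5229, hence ||A||_2 = sqrt(λ_max) ≈ 8.6327.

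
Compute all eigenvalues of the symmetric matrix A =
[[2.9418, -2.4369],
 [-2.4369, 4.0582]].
sigma(A) ≈ {1, 6}

A is real symmetric, so its spectrum consists of real eigenvalues. Expanding the characteristic polynomial of the displayed matrix gives
  det(λ I - A) = p(λ) = λ^2 + (-7)λ + (6).
Solving p(λ) = 0 yields eigenvalues ≈ 1, 6. (A is shown rounded to 4 decimals, so these recover the underlying integer eigenvalues to within that precision.)
Verification: the trace of A = 7 equals the sum of eigenvalues 7, and det(A) ≈ 5.9999 matches the eigenvalue product 6.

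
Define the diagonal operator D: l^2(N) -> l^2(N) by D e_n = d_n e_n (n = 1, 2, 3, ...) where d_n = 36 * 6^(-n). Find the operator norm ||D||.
||D|| = 6 (attained at n = 1)

For D diagonal, ||D|| = sup_n |d_n|. The sequence d_n = 36 * 6^(-n) is positive and strictly decreasing (ratio 6^(-1) < 1), so the supremum is d_1 = 36/6 = 6. Hence ||D|| = 6.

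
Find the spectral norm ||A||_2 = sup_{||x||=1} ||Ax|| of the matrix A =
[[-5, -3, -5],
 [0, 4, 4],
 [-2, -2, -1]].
||A||_2 ≈ 9.3616 (= sqrt(largest eigenvalue of A^T A))

||A||_2 = sigma_max(A) = sqrt(lambda_max(A^T A)). Form the symmetric matrix M = A^T A =
[[29, 19, 27],
 [19, 29, 33],
 [27, 33, 42]].
Its characteristic polynomial (trace, sum of principal 2x2 minors, determinant of M give the coefficients) is
  p(λ) = det(λ I - M) = λ^3 - 100λ^2 + 1098λ - 1296.
No integer candidate from the rational root theorem (±divisors of 1296) is a root, so the roots are irrational. The cubic discriminant is Δ = 4093092000 > 0, so there are three distinct real roots. p(1) = -297 and p(2) = 508 have opposite signs, so a root lies in (1, 2); Newton's method refines it to λ ≈ 1.3422. p(11) = 13 and p(12) = -792 have opposite signs, so a root lies in (11, 12); Newton's method refines it to λ ≈ 11.0176. p(87) = -4167 and p(88) = 2400 have opposite signs, so a root lies in (87, 88); Newton's method refines it to λ ≈ 87.6402. Check (Vieta): the three roots sum to 100, matching tr M = 100.
So the eigenvalues of A^T A are ≈ 1.3422, 11.0176, 87.6402 (all ≥ 0, as they must be for A^T A). The largest is λ_max ≈ 87.6402, hence ||A||_2 = sqrt(λ_max) ≈ 9.3616.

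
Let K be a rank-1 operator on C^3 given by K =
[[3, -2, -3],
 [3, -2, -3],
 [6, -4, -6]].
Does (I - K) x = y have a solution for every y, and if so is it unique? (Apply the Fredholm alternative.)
(I - K) is invertible (det(I - K) = 6 ≠ 0), so for every y in C^3 the equation (I - K) x = y has a unique solution.

K has rank 1, so it is an outer product K = u v^T: every row of K is a multiple of one row vector. Reading off the entries, u = (1, 1, 2) and v = (3, -2, -3) (row i of K equals u_i·v^T). A rank-one matrix u v^T satisfies K u = u (v·u) and kills the (2)-dimensional subspace v^⊥, so its characteristic polynomial is lambda^2 (lambda - v·u) with v·u = tr K = -5. Hence the eigenvalues of I - K are 1 (multiplicity 2) and 1 - (-5) = 6, so det(I - K) = 6. (Direct check: I - K =
[[-2, 2, 3],
 [-3, 3, 3],
 [-6, 4, 7]]
has determinant 6.) The finite-dimensional Fredholm alternative says: either (I - K) is invertible, or ker(I - K) ≠ {0} and then range(I - K) = ker((I - K)^*)^⊥, with dim ker(I - K) = dim ker((I - K)^*). Since det(I - K) ≠ 0, 1 is not an eigenvalue of K and ker(I - K) = {0}, so we are in the first case: for every y there is a unique x = (I - K)^(-1) y. Explicitly, by the Sherman–Morrison formula, (I - u v^T)^(-1) = I + u v^T/(1 - v·u), i.e. (I - K)^(-1) = I + K/(6).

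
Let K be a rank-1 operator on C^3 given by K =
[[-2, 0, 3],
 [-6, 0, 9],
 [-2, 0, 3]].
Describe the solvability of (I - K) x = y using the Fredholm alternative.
(I - K) is singular (det(I - K) = 0, i.e. 1 ∈ sigma(K)). (I - K) x = y is solvable iff y ⊥ ker((I - K)^*) = span{(-2, 0, 3)}, i.e. iff -2y_1 + 3y_3 = 0. When solvable, the solutions are x = y + c·(1, 3, 1), c arbitrary (ker(I - K) = span{(1, 3, 1)}, dimension 1).

K has rank 1, so it is an outer product K = u v^T: every row of K is a multiple of one row vector. Reading off the entries, u = (1, 3, 1) and v = (-2, 0, 3) (row i of K equals u_i·v^T). A rank-one matrix u v^T satisfies K u = u (v·u) and kills the (2)-dimensional subspace v^⊥, so its characteristic polynomial is lambda^2 (lambda - v·u) with v·u = tr K = 1. Hence the eigenvalues of I - K are 1 (multiplicity 2) and 1 - (1) = 0, so det(I - K) = 0. (Direct check: I - K =
[[3, 0, -3],
 [6, 1, -9],
 [2, 0, -2]]
has determinant 0.) So 1 is an eigenvalue of K and (I - K) is not invertible. The finite-dimensional Fredholm alternative says: either (I - K) is invertible, or ker(I - K) ≠ {0} and then range(I - K) = ker((I - K)^*)^⊥, with dim ker(I - K) = dim ker((I - K)^*). We are in the second case, so we need both kernels. Kernel of I - K: (I - K) u = u - u (v·u) = u - u = 0, so ker(I - K) = span{u} = span{(1, 3, 1)} (it is exactly 1-dimensional because rank(I - K) = 2). Kernel of the adjoint: K is real, so (I - K)^* = I - K^T = I - v u^T, and (I - v u^T) v = v - v (u·v) = 0; hence ker((I - K)^*) = span{v} = span{(-2, 0, 3)}. Therefore (I - K) x = y is solvable iff <y, v> = 0, i.e. iff -2y_1 + 3y_3 = 0. When this holds, K y = u (v·y) = 0, so (I - K) y = y and x = y is a particular solution; the full solution set is the line x = y + c·u = y + c·(1, 3, 1), c ∈ C.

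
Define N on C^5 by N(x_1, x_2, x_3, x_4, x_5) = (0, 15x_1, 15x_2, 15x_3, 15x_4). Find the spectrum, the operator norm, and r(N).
sigma(N) = {0}; ||N|| = 15; r(N) = 0. (N is nilpotent with N^5 = 0.)

On C^5, N is a strictly lower-triangular matrix with 15 on the subdiagonal and zeros elsewhere, so its characteristic polynomial is lambda^5 and every eigenvalue is 0: sigma(N) = {0}. For the operator norm, N e_i = 15e_{i+1} for i = 1, ..., 4 and N e_5 = 0, so the singular values of N are 15 (with multiplicity 4) and 0; hence ||N|| = 15. The spectral radius r(N) = max|lambda| = 0. Note ||N|| > r(N) — characteristic of non-normal nilpotent operators. Indeed N^5 = 0.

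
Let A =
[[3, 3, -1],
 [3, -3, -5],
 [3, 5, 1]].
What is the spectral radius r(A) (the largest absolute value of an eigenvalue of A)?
r(A) = sqrt(12) ≈ 3.4641

The eigenvalues of A are the roots of its characteristic polynomial. With M = A (coefficients from the trace, the sum of principal 2x2 minors, and det A):
  p(λ) = det(λ I - M) = λ^3 - λ^2 + 10λ + 12.
By the rational root theorem any rational root is an integer divisor of 12. Testing λ = -1: p(-1) = -1 - 1 - 10 + 12 = 0, so λ = -1 is a root. Dividing out (λ + 1) leaves p(λ) = (λ + 1)(λ^2 - 2λ + 12). For λ^2 - 2λ + 12 the discriminant is -44. It is negative, so the roots are the complex-conjugate pair λ = 1 ± (sqrt(44)/2) i ≈ 1 ± 3.3166i. For a conjugate pair the product of the roots equals the constant term, so |λ|^2 = 12 and |λ| = sqrt(12) ≈ 3.4641.
Thus the eigenvalues (to 4 decimals) are 1 ± 3.3166i (modulus 3.4641); -1 (modulus 1). The spectral radius is the largest modulus: r(A) = sqrt(12) ≈ 3.4641. (Cross-check: r(A) ≤ ||A||_2 ≈ 7.4194; equality holds whenever A is normal, though it can also hold for some non-normal A.)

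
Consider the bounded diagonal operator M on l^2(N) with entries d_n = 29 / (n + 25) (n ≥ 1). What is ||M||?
||M|| = 29/26 (attained at n = 1)

For M diagonal, ||M|| = sup_n |d_n| = sup_n 29/(n + 25). This is positive and strictly decreasing in n, so the supremum is attained at n = 1: d_1 = 29/(1 + 25) = 29/26. Hence ||M|| = 29/26.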